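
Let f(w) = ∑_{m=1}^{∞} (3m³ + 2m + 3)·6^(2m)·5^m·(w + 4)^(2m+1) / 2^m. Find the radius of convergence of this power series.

The ratio of consecutive coefficients is [(3(m+1)³ + 2(m+1) + 3)/(3m³ + 2m + 3)] · 36·5/2 → 90.
Writing y = (w + 4)², the series in y has radius 1/90, so |w + 4| < √(1/90) and R = √10/30.

R = √10/30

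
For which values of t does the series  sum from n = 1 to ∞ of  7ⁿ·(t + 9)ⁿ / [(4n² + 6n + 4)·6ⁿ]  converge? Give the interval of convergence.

[-69/7, -57/7]

The ratio of consecutive coefficients is [(4n² + 6n + 4)/(4(n+1)² + 6(n+1) + 4)] · 7/6 → 7/6.
Convergence for |t + 9| · 7/6 < 1, i.e. |t + 9| < 6/7. So R = 6/7.
Check t = -57/7: absolute convergence follows by limit comparison with Σ 1/n².
Endpoint t = -69/7: the series is dominated by a constant times Σ 1/n², which converges (p = 2 > 1).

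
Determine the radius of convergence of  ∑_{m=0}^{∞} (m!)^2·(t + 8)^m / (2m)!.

R = 4

By the ratio test, |a_{m+1}/a_m| = (m+1)²/[(2m+1)·(2m+2)] → 1/4.
The series converges when 1/4 · |t + 8| < 1, giving R = 4.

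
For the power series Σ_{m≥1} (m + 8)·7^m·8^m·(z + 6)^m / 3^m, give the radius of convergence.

The ratio of consecutive coefficients is [((m+1) + 8)/(m + 8)] · 7·8/3 → 56/3.
Hence the series converges for |z + 6| < 1/(56/3) = 3/56, so the radius of convergence is 3/56.

R = 3/56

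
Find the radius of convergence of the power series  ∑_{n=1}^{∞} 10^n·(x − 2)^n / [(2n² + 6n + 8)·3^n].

R = 3/10

The ratio of consecutive coefficients is [(2n² + 6n + 8)/(2(n+1)² + 6(n+1) + 8)] · 10/3 → 10/3.
Hence the series converges for |x − 2| < 1/(10/3) = 3/10, so the radius of convergence is 3/10.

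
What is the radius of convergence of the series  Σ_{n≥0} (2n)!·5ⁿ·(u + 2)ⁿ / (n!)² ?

R = 1/20

The ratio of consecutive coefficients is (2n+1)·(2n+2)/(n+1)² · 5 → 20.
The series converges when 20 · |u + 2| < 1, giving R = 1/20.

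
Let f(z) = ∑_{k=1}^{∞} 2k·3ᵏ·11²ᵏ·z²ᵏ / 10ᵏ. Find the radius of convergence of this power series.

Apply the ratio test: |a_{k+1}| / |a_k| = [2(k+1)/2k] · 3·121/10, which tends to 363/10 as k → ∞.
Writing y = z², the series in y has radius 10/363, so |z| < √(10/363) and R = √30/33.

R = √30/33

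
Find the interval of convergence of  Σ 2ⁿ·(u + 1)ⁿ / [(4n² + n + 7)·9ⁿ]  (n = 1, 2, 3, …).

[-11/2, 7/2]

Apply the ratio test: |a_{n+1}| / |a_n| = [(4n² + n + 7)/(4(n+1)² + (n+1) + 7)] · 2/9, which tends to 2/9 as n → ∞.
Thus R = 1/(2/9) = 9/2.
Endpoint u = 7/2: the series is dominated by a constant times Σ 1/n², which converges (p = 2 > 1).
When u = -11/2, the terms are on the order of 1/n², so the series converges absolutely by comparison with the p-series (p = 2 > 1).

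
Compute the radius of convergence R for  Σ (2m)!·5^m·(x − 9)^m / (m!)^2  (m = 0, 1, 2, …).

The ratio of consecutive coefficients is (2m+1)·(2m+2)/(m+1)² · 5 → 20.
Thus R = 1/(20) = 1/20.

R = 1/20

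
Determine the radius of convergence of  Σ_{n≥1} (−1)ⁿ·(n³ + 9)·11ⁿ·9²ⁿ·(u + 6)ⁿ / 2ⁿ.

R = 2/891

Apply the ratio test: |a_{n+1}| / |a_n| = [((n+1)³ + 9)/(n³ + 9)] · 11·81/2, which tends to 891/2 as n → ∞.
Hence the series converges for |u + 6| < 1/(891/2) = 2/891, so the radius of convergence is 2/891.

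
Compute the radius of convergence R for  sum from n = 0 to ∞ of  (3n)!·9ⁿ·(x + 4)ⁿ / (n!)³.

R = 1/243

By the ratio test, |a_{n+1}/a_n| = (3n+1)·(3n+2)·(3n+3)/(n+1)³ · 9 → 243.
Hence the series converges for |x + 4| < 1/(243) = 1/243, so the radius of convergence is 1/243.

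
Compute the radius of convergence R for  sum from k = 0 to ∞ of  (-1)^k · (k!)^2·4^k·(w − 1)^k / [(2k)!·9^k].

R = 9

Ratio test: |a_{k+1}/a_k| = (k+1)²/[(2k+1)·(2k+2)] · 4/9 → 1/9 as k → ∞.
The series converges when 1/9 · |w − 1| < 1, giving R = 9.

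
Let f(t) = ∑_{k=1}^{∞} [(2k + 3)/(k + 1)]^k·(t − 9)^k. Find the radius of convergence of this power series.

Root test: |a_k|^(1/k) = (2k + 3)/(k + 1) → 2.
Hence the series converges for |t − 9| < 1/(2) = 1/2, so the radius of convergence is 1/2.

R = 1/2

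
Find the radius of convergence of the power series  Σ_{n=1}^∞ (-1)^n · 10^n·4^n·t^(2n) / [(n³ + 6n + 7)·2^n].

R = √5/10

Ratio test: |a_{n+1}/a_n| = [(n³ + 6n + 7)/((n+1)³ + 6(n+1) + 7)] · 10·4/2 → 20 as n → ∞.
Successive powers of t differ by 2, so the series converges when |t|² · 20 < 1, i.e. |t| < √(1/20). So R = √5/10.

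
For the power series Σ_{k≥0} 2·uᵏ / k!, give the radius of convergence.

R = ∞

Ratio test: |a_{k+1}/a_k| = 2/2 · 1/(k+1) → 0 as k → ∞.
Since the limit is 0 < 1 for every u, the series converges on all of ℝ and R = ∞.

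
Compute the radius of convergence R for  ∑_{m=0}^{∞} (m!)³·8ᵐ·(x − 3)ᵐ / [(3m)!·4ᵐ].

Ratio test: |a_{m+1}/a_m| = (m+1)³/[(3m+1)·(3m+2)·(3m+3)] · 8/4 → 2/27 as m → ∞.
Thus R = 1/(2/27) = 27/2.

R = 27/2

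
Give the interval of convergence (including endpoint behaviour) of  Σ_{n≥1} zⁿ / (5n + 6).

Ratio test: |a_{n+1}/a_n| = (5n + 6)/(5(n+1) + 6) → 1 as n → ∞.
Convergence for |z| < 1, so R = 1.
Check z = 1: the terms behave like c/n; limit comparison with the harmonic series gives divergence.
When z = -1, convergence follows from the alternating series test (terms decrease monotonically to 0).

[-1, 1)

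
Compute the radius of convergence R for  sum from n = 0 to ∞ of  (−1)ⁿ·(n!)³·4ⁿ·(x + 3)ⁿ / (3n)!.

R = 27/4

Apply the ratio test: |a_{n+1}| / |a_n| = (n+1)³/[(3n+1)·(3n+2)·(3n+3)] · 4, which tends to 4/27 as n → ∞.
Thus R = 1/(4/27) = 27/4.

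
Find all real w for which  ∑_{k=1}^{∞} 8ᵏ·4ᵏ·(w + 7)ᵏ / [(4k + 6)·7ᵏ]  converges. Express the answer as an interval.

By the ratio test, |a_{k+1}/a_k| = [(4k + 6)/(4(k+1) + 6)] · 8·4/7 → 32/7.
The series converges when 32/7 · |w + 7| < 1, giving R = 7/32.
Endpoint w = -217/32: comparison with the harmonic series Σ 1/k shows the series diverges.
Check w = -231/32: the terms alternate in sign and decrease monotonically to 0 in absolute value (size ~ c/k), so the alternating series test gives convergence.

[-231/32, -217/32)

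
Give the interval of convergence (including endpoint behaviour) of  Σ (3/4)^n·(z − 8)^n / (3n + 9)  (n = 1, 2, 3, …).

[20/3, 28/3)

By the ratio test, |a_{n+1}/a_n| = [(3n + 9)/(3(n+1) + 9)] · 3/4 → 3/4.
The series converges when 3/4 · |z − 8| < 1, giving R = 4/3.
At z = 28/3: the terms are asymptotic to a nonzero constant times 1/n, so the series diverges by limit comparison with Σ 1/n.
When z = 20/3, an alternating series whose terms decrease to 0 in absolute value, so it converges by the Leibniz criterion.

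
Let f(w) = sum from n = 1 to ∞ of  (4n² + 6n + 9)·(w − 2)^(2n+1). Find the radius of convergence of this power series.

The ratio of consecutive coefficients is (4(n+1)² + 6(n+1) + 9)/(4n² + 6n + 9) → 1.
Since the exponent of (w − 2) increases by 2 each term, convergence requires |w − 2|² < 1, hence R = 1.

R = 1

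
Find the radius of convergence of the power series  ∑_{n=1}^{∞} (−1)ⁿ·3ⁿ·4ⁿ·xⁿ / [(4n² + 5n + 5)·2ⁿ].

R = 1/6

Ratio test: |a_{n+1}/a_n| = [(4n² + 5n + 5)/(4(n+1)² + 5(n+1) + 5)] · 3·4/2 → 6 as n → ∞.
The series converges when 6 · |x| < 1, giving R = 1/6.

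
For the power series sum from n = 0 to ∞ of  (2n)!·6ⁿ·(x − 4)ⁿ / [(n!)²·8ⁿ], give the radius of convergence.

R = 1/3

By the ratio test, |a_{n+1}/a_n| = (2n+1)·(2n+2)/(n+1)² · 6/8 → 3.
Thus R = 1/(3) = 1/3.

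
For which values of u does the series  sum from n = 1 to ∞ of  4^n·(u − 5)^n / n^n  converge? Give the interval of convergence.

(−∞, ∞)

By the Cauchy root test, |a_n|^(1/n) = 4/n → 0.
The limit is 0 for every u, so R = ∞.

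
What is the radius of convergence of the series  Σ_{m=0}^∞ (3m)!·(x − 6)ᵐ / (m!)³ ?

R = 1/27

Ratio test: |a_{m+1}/a_m| = (3m+1)·(3m+2)·(3m+3)/(m+1)³ → 27 as m → ∞.
Convergence for |x − 6| · 27 < 1, i.e. |x − 6| < 1/27. So R = 1/27.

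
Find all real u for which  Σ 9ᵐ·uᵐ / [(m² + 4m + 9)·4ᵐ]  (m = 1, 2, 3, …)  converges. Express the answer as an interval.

The ratio of consecutive coefficients is [(m² + 4m + 9)/((m+1)² + 4(m+1) + 9)] · 9/4 → 9/4.
Thus R = 1/(9/4) = 4/9.
At u = 4/9: absolute convergence follows by limit comparison with Σ 1/m².
When u = -4/9, the series is dominated by a constant times Σ 1/m², which converges (p = 2 > 1).

[-4/9, 4/9]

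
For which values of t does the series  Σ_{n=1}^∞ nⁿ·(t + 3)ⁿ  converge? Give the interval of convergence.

By the Cauchy root test, |a_n|^(1/n) = n → ∞.
Since the n-th root of |a_n| is unbounded, the series converges only at t = -3; R = 0.

{-3}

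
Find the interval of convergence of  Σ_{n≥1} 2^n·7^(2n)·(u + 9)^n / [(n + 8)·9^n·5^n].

[-927/98, -837/98)

The ratio of consecutive coefficients is [(n + 8)/((n+1) + 8)] · 2·49/(9·5) → 98/45.
Thus R = 1/(98/45) = 45/98.
Check u = -837/98: the terms are asymptotic to a nonzero constant times 1/n, so the series diverges by limit comparison with Σ 1/n.
Check u = -927/98: an alternating series whose terms decrease to 0 in absolute value, so it converges by the Leibniz criterion.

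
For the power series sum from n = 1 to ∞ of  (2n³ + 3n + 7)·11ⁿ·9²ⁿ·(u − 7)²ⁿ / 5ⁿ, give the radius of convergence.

R = √55/99

By the ratio test, |a_{n+1}/a_n| = [(2(n+1)³ + 3(n+1) + 7)/(2n³ + 3n + 7)] · 11·81/5 → 891/5.
Successive powers of (u − 7) differ by 2, so the series converges when |u − 7|² · 891/5 < 1, i.e. |u − 7| < √(5/891). So R = √55/99.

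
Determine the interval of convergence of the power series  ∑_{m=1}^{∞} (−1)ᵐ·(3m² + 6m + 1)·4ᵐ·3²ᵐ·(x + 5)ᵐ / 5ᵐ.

The ratio of consecutive coefficients is [(3(m+1)² + 6(m+1) + 1)/(3m² + 6m + 1)] · 4·9/5 → 36/5.
The series converges when 36/5 · |x + 5| < 1, giving R = 5/36.
Check x = -175/36: the terms have absolute value of order m², which does not tend to 0, so the series diverges by the divergence test.
Check x = -185/36: the terms do not tend to 0, so the series diverges.

(-185/36, -175/36)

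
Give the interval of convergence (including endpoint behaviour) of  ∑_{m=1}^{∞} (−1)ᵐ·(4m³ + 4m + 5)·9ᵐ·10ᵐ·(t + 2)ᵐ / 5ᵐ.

The ratio of consecutive coefficients is [(4(m+1)³ + 4(m+1) + 5)/(4m³ + 4m + 5)] · 9·10/5 → 18.
Convergence for |t + 2| · 18 < 1, i.e. |t + 2| < 1/18. So R = 1/18.
At t = -35/18: the terms have absolute value of order m³, which does not tend to 0, so the series diverges by the divergence test.
Check t = -37/18: the m-th term does not approach 0; divergence by the term test.

(-37/18, -35/18)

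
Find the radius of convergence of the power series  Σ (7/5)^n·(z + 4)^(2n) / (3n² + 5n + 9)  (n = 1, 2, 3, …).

R = √35/7

By the ratio test, |a_{n+1}/a_n| = [(3n² + 5n + 9)/(3(n+1)² + 5(n+1) + 9)] · 7/5 → 7/5.
Writing y = (z + 4)², the series in y has radius 5/7, so |z + 4| < √(5/7) and R = √35/7.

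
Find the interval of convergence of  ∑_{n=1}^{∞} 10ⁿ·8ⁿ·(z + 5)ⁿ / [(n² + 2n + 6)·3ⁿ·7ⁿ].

Apply the ratio test: |a_{n+1}| / |a_n| = [(n² + 2n + 6)/((n+1)² + 2(n+1) + 6)] · 10·8/(3·7), which tends to 80/21 as n → ∞.
Hence the series converges for |z + 5| < 1/(80/21) = 21/80, so the radius of convergence is 21/80.
Check z = -379/80: the terms are on the order of 1/n², so the series converges absolutely by comparison with the p-series (p = 2 > 1).
At z = -421/80: the terms are on the order of 1/n², so the series converges absolutely by comparison with the p-series (p = 2 > 1).

[-421/80, -379/80]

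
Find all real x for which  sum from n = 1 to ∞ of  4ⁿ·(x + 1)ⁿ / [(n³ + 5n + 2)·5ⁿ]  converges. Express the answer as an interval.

By the ratio test, |a_{n+1}/a_n| = [(n³ + 5n + 2)/((n+1)³ + 5(n+1) + 2)] · 4/5 → 4/5.
Hence the series converges for |x + 1| < 1/(4/5) = 5/4, so the radius of convergence is 5/4.
Endpoint x = 1/4: the terms are on the order of 1/n³, so the series converges absolutely by comparison with the p-series (p = 3 > 1).
Check x = -9/4: the series is dominated by a constant times Σ 1/n³, which converges (p = 3 > 1).

[-9/4, 1/4]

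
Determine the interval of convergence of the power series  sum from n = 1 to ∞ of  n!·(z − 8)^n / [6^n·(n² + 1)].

{8}

Apply the ratio test: |a_{n+1}| / |a_n| = (n+1) · 1/6 · (n² + 1)/((n+1)² + 1), which tends to ∞ as n → ∞.
The terms grow without bound for any (z − 8) ≠ 0, so R = 0 (convergence only at z = 8).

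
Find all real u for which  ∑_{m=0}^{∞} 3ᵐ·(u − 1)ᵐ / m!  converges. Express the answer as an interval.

(−∞, ∞)

Ratio test: |a_{m+1}/a_m| = 3 · 1/(m+1) → 0 as m → ∞.
Since the limit is 0 < 1 for every u, the series converges on all of ℝ and R = ∞.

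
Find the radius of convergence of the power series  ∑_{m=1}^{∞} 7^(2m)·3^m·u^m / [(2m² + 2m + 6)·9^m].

The ratio of consecutive coefficients is [(2m² + 2m + 6)/(2(m+1)² + 2(m+1) + 6)] · 49·3/9 → 49/3.
Convergence for |u| · 49/3 < 1, i.e. |u| < 3/49. So R = 3/49.

R = 3/49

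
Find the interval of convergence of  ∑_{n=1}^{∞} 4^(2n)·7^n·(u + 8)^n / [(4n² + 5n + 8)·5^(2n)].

The ratio of consecutive coefficients is [(4n² + 5n + 8)/(4(n+1)² + 5(n+1) + 8)] · 16·7/25 → 112/25.
Thus R = 1/(112/25) = 25/112.
Check u = -871/112: the terms are on the order of 1/n², so the series converges absolutely by comparison with the p-series (p = 2 > 1).
When u = -921/112, the series is dominated by a constant times Σ 1/n², which converges (p = 2 > 1).

[-921/112, -871/112]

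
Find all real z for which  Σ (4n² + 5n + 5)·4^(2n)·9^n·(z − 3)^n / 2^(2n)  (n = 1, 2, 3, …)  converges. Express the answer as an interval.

(107/36, 109/36)

Ratio test: |a_{n+1}/a_n| = [(4(n+1)² + 5(n+1) + 5)/(4n² + 5n + 5)] · 16·9/4 → 36 as n → ∞.
Hence the series converges for |z − 3| < 1/(36) = 1/36, so the radius of convergence is 1/36.
When z = 109/36, the n-th term does not approach 0; divergence by the term test.
At z = 107/36: the terms do not tend to 0, so the series diverges.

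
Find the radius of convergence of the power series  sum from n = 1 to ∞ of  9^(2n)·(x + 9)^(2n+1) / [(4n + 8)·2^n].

R = √2/9

By the ratio test, |a_{n+1}/a_n| = [(4n + 8)/(4(n+1) + 8)] · 81/2 → 81/2.
Writing y = (x + 9)², the series in y has radius 2/81, so |x + 9| < √(2/81) and R = √2/9.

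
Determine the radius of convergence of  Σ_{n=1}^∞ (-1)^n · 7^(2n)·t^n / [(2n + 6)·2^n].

R = 2/49

Ratio test: |a_{n+1}/a_n| = [(2n + 6)/(2(n+1) + 6)] · 49/2 → 49/2 as n → ∞.
Thus R = 1/(49/2) = 2/49.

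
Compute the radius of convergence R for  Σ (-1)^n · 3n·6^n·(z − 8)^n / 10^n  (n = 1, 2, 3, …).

Apply the ratio test: |a_{n+1}| / |a_n| = [3(n+1)/3n] · 6/10, which tends to 3/5 as n → ∞.
The series converges when 3/5 · |z − 8| < 1, giving R = 5/3.

R = 5/3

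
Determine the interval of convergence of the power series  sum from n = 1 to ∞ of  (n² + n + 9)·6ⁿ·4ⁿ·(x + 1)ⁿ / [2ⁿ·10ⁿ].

(-11/6, -1/6)

By the ratio test, |a_{n+1}/a_n| = [((n+1)² + (n+1) + 9)/(n² + n + 9)] · 6·4/(2·10) → 6/5.
Convergence for |x + 1| · 6/5 < 1, i.e. |x + 1| < 5/6. So R = 5/6.
Endpoint x = -1/6: the n-th term does not approach 0; divergence by the term test.
At x = -11/6: the terms have absolute value of order n², which does not tend to 0, so the series diverges by the divergence test.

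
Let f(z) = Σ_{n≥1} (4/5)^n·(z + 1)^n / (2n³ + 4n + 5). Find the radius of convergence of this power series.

Ratio test: |a_{n+1}/a_n| = [(2n³ + 4n + 5)/(2(n+1)³ + 4(n+1) + 5)] · 4/5 → 4/5 as n → ∞.
The series converges when 4/5 · |z + 1| < 1, giving R = 5/4.

R = 5/4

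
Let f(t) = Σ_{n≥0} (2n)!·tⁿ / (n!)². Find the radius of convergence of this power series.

R = 1/4

Ratio test: |a_{n+1}/a_n| = (2n+1)·(2n+2)/(n+1)² → 4 as n → ∞.
Thus R = 1/(4) = 1/4.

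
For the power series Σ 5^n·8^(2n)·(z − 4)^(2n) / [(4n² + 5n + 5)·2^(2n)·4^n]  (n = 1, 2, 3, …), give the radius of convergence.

By the ratio test, |a_{n+1}/a_n| = [(4n² + 5n + 5)/(4(n+1)² + 5(n+1) + 5)] · 5·64/(4·4) → 20.
Writing y = (z − 4)², the series in y has radius 1/20, so |z − 4| < √(1/20) and R = √5/10.

R = √5/10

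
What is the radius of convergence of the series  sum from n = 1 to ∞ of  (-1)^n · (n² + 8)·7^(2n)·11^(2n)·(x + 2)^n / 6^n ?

R = 6/5929

Ratio test: |a_{n+1}/a_n| = [((n+1)² + 8)/(n² + 8)] · 49·121/6 → 5929/6 as n → ∞.
Convergence for |x + 2| · 5929/6 < 1, i.e. |x + 2| < 6/5929. So R = 6/5929.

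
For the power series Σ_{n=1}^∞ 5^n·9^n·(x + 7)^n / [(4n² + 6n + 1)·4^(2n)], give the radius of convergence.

R = 16/45

Apply the ratio test: |a_{n+1}| / |a_n| = [(4n² + 6n + 1)/(4(n+1)² + 6(n+1) + 1)] · 5·9/16, which tends to 45/16 as n → ∞.
The series converges when 45/16 · |x + 7| < 1, giving R = 16/45.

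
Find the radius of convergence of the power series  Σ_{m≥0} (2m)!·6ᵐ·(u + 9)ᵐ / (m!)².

R = 1/24

By the ratio test, |a_{m+1}/a_m| = (2m+1)·(2m+2)/(m+1)² · 6 → 24.
Hence the series converges for |u + 9| < 1/(24) = 1/24, so the radius of convergence is 1/24.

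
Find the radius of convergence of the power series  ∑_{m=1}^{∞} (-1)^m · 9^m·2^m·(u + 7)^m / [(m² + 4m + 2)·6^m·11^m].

Ratio test: |a_{m+1}/a_m| = [(m² + 4m + 2)/((m+1)² + 4(m+1) + 2)] · 9·2/(6·11) → 3/11 as m → ∞.
The series converges when 3/11 · |u + 7| < 1, giving R = 11/3.

R = 11/3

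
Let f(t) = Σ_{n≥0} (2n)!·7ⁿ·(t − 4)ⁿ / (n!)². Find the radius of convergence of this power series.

R = 1/28

By the ratio test, |a_{n+1}/a_n| = (2n+1)·(2n+2)/(n+1)² · 7 → 28.
The series converges when 28 · |t − 4| < 1, giving R = 1/28.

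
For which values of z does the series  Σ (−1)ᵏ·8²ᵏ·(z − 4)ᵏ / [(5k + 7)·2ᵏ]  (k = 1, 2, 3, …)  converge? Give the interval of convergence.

By the ratio test, |a_{k+1}/a_k| = [(5k + 7)/(5(k+1) + 7)] · 64/2 → 32.
The series converges when 32 · |z − 4| < 1, giving R = 1/32.
When z = 129/32, an alternating series whose terms decrease to 0 in absolute value, so it converges by the Leibniz criterion.
Check z = 127/32: the terms are asymptotic to a nonzero constant times 1/k, so the series diverges by limit comparison with Σ 1/k.

(127/32, 129/32]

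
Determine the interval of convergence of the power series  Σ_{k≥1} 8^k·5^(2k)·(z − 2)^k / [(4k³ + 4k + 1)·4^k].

Ratio test: |a_{k+1}/a_k| = [(4k³ + 4k + 1)/(4(k+1)³ + 4(k+1) + 1)] · 8·25/4 → 50 as k → ∞.
Convergence for |z − 2| · 50 < 1, i.e. |z − 2| < 1/50. So R = 1/50.
Check z = 101/50: the series is dominated by a constant times Σ 1/k³, which converges (p = 3 > 1).
Check z = 99/50: absolute convergence follows by limit comparison with Σ 1/k³.

[99/50, 101/50]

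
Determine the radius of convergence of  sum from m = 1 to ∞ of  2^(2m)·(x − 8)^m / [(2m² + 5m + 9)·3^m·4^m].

R = 3

By the ratio test, |a_{m+1}/a_m| = [(2m² + 5m + 9)/(2(m+1)² + 5(m+1) + 9)] · 4/(3·4) → 1/3.
The series converges when 1/3 · |x − 8| < 1, giving R = 3.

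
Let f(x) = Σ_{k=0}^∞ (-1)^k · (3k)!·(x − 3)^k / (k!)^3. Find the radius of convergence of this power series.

By the ratio test, |a_{k+1}/a_k| = (3k+1)·(3k+2)·(3k+3)/(k+1)³ → 27.
The series converges when 27 · |x − 3| < 1, giving R = 1/27.

R = 1/27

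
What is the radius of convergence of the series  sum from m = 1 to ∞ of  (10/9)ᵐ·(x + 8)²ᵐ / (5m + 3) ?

By the ratio test, |a_{m+1}/a_m| = [(5m + 3)/(5(m+1) + 3)] · 10/9 → 10/9.
Writing y = (x + 8)², the series in y has radius 9/10, so |x + 8| < √(9/10) and R = 3√10/10.

R = 3√10/10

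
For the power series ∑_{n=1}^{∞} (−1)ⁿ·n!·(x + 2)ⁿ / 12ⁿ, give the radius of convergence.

R = 0

Ratio test: |a_{n+1}/a_n| = (n+1) · 1/12 → ∞ as n → ∞.
Since the ratio → ∞, the series diverges for every x ≠ -2, and R = 0.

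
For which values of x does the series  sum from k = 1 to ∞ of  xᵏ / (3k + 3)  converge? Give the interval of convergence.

[-1, 1)

Ratio test: |a_{k+1}/a_k| = (3k + 3)/(3(k+1) + 3) → 1 as k → ∞.
Convergence for |x| < 1, so R = 1.
When x = 1, the terms behave like c/k; limit comparison with the harmonic series gives divergence.
Check x = -1: convergence follows from the alternating series test (terms decrease monotonically to 0).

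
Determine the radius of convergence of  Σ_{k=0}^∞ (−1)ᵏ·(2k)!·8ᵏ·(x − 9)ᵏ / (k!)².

R = 1/32

The ratio of consecutive coefficients is (2k+1)·(2k+2)/(k+1)² · 8 → 32.
Hence the series converges for |x − 9| < 1/(32) = 1/32, so the radius of convergence is 1/32.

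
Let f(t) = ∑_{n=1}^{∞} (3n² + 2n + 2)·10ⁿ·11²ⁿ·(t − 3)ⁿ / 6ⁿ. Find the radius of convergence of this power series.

The ratio of consecutive coefficients is [(3(n+1)² + 2(n+1) + 2)/(3n² + 2n + 2)] · 10·121/6 → 605/3.
Convergence for |t − 3| · 605/3 < 1, i.e. |t − 3| < 3/605. So R = 3/605.

R = 3/605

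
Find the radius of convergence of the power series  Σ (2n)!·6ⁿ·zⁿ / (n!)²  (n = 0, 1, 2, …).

R = 1/24

Apply the ratio test: |a_{n+1}| / |a_n| = (2n+1)·(2n+2)/(n+1)² · 6, which tends to 24 as n → ∞.
The series converges when 24 · |z| < 1, giving R = 1/24.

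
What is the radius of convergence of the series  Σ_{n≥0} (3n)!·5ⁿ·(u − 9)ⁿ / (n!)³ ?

Ratio test: |a_{n+1}/a_n| = (3n+1)·(3n+2)·(3n+3)/(n+1)³ · 5 → 135 as n → ∞.
Hence the series converges for |u − 9| < 1/(135) = 1/135, so the radius of convergence is 1/135.

R = 1/135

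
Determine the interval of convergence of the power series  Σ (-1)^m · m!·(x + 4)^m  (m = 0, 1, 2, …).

{-4}

Ratio test: |a_{m+1}/a_m| = (m+1) → ∞ as m → ∞.
Since the ratio → ∞, the series diverges for every x ≠ -4, and R = 0.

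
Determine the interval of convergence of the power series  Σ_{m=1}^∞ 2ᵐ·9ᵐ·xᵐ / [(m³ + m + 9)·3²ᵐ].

[-1/2, 1/2]

Ratio test: |a_{m+1}/a_m| = [(m³ + m + 9)/((m+1)³ + (m+1) + 9)] · 2·9/9 → 2 as m → ∞.
Thus R = 1/(2) = 1/2.
When x = 1/2, the terms are on the order of 1/m³, so the series converges absolutely by comparison with the p-series (p = 3 > 1).
Check x = -1/2: the terms are on the order of 1/m³, so the series converges absolutely by comparison with the p-series (p = 3 > 1).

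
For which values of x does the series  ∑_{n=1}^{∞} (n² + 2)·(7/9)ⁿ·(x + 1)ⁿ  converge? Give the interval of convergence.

By the ratio test, |a_{n+1}/a_n| = [((n+1)² + 2)/(n² + 2)] · 7/9 → 7/9.
Thus R = 1/(7/9) = 9/7.
Check x = 2/7: the terms do not tend to 0, so the series diverges.
Endpoint x = -16/7: the n-th term does not approach 0; divergence by the term test.

(-16/7, 2/7)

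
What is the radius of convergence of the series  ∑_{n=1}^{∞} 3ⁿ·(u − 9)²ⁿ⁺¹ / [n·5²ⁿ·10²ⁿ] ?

R = 50√3/3

By the ratio test, |a_{n+1}/a_n| = [n/(n+1)] · 3/(25·100) → 3/2500.
Writing y = (u − 9)², the series in y has radius 2500/3, so |u − 9| < √(2500/3) and R = 50√3/3.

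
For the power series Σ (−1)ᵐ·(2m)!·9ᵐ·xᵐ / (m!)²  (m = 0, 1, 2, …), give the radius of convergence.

R = 1/36

By the ratio test, |a_{m+1}/a_m| = (2m+1)·(2m+2)/(m+1)² · 9 → 36.
Hence the series converges for |x| < 1/(36) = 1/36, so the radius of convergence is 1/36.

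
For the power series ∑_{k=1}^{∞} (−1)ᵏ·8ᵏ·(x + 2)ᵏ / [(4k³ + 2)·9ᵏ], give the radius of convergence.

R = 9/8

Ratio test: |a_{k+1}/a_k| = [(4k³ + 2)/(4(k+1)³ + 2)] · 8/9 → 8/9 as k → ∞.
Convergence for |x + 2| · 8/9 < 1, i.e. |x + 2| < 9/8. So R = 9/8.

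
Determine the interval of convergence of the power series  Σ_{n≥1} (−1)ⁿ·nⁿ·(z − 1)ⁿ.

By the Cauchy root test, |a_n|^(1/n) = n → ∞.
Since the n-th root of |a_n| is unbounded, the series converges only at z = 1; R = 0.

{1}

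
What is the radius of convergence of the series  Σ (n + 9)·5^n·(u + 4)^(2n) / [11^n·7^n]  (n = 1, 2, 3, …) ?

The ratio of consecutive coefficients is [((n+1) + 9)/(n + 9)] · 5/(11·7) → 5/77.
Writing y = (u + 4)², the series in y has radius 77/5, so |u + 4| < √(77/5) and R = √385/5.

R = √385/5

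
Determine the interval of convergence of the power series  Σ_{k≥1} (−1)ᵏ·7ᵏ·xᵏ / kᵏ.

By the Cauchy root test, |a_k|^(1/k) = 7/k → 0.
Since the k-th root of |a_k| tends to 0, the series converges for all real x; R = ∞.

(−∞, ∞)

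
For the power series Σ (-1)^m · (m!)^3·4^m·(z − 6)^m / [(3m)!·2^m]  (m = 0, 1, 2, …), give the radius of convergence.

R = 27/2

The ratio of consecutive coefficients is (m+1)³/[(3m+1)·(3m+2)·(3m+3)] · 4/2 → 2/27.
Convergence for |z − 6| · 2/27 < 1, i.e. |z − 6| < 27/2. So R = 27/2.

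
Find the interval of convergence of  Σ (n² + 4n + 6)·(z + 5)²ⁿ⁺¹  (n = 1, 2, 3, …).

By the ratio test, |a_{n+1}/a_n| = ((n+1)² + 4(n+1) + 6)/(n² + 4n + 6) → 1.
Successive powers of (z + 5) differ by 2, so the series converges when |z + 5|² · 1 < 1, i.e. |z + 5| < √(1) = 1. So R = 1.
At z = -4: the n-th term does not approach 0; divergence by the term test.
Endpoint z = -6: the terms have absolute value of order n², which does not tend to 0, so the series diverges by the divergence test.

(-6, -4)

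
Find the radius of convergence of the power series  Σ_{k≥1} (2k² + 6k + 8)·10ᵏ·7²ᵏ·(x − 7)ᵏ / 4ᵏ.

R = 2/245

The ratio of consecutive coefficients is [(2(k+1)² + 6(k+1) + 8)/(2k² + 6k + 8)] · 10·49/4 → 245/2.
The series converges when 245/2 · |x − 7| < 1, giving R = 2/245.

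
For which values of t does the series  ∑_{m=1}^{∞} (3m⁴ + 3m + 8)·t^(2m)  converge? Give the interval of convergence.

(-1, 1)

By the ratio test, |a_{m+1}/a_m| = (3(m+1)⁴ + 3(m+1) + 8)/(3m⁴ + 3m + 8) → 1.
Since the exponent of t increases by 2 each term, convergence requires |t|² < 1, hence R = 1.
When t = 1, the terms do not tend to 0, so the series diverges.
When t = -1, the terms do not tend to 0, so the series diverges.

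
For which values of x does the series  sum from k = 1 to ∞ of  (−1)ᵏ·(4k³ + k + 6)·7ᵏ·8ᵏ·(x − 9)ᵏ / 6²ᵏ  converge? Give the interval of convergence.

(117/14, 135/14)

The ratio of consecutive coefficients is [(4(k+1)³ + (k+1) + 6)/(4k³ + k + 6)] · 7·8/36 → 14/9.
The series converges when 14/9 · |x − 9| < 1, giving R = 9/14.
Check x = 135/14: the terms have absolute value of order k³, which does not tend to 0, so the series diverges by the divergence test.
Endpoint x = 117/14: the k-th term does not approach 0; divergence by the term test.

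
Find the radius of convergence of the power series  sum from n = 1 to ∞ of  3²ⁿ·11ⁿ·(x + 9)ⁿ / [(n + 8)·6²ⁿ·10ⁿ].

By the ratio test, |a_{n+1}/a_n| = [(n + 8)/((n+1) + 8)] · 9·11/(36·10) → 11/40.
Convergence for |x + 9| · 11/40 < 1, i.e. |x + 9| < 40/11. So R = 40/11.

R = 40/11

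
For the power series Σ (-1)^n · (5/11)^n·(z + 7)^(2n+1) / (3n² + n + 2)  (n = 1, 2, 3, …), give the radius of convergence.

The ratio of consecutive coefficients is [(3n² + n + 2)/(3(n+1)² + (n+1) + 2)] · 5/11 → 5/11.
Successive powers of (z + 7) differ by 2, so the series converges when |z + 7|² · 5/11 < 1, i.e. |z + 7| < √(11/5). So R = √55/5.

R = √55/5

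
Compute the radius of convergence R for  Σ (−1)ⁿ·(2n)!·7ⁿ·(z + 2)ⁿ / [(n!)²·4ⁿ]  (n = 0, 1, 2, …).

The ratio of consecutive coefficients is (2n+1)·(2n+2)/(n+1)² · 7/4 → 7.
Hence the series converges for |z + 2| < 1/(7) = 1/7, so the radius of convergence is 1/7.

R = 1/7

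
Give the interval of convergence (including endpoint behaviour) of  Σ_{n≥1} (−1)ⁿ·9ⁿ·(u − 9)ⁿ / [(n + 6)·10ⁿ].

(71/9, 91/9]

Ratio test: |a_{n+1}/a_n| = [(n + 6)/((n+1) + 6)] · 9/10 → 9/10 as n → ∞.
The series converges when 9/10 · |u − 9| < 1, giving R = 10/9.
Endpoint u = 91/9: convergence follows from the alternating series test (terms decrease monotonically to 0).
At u = 71/9: the terms are asymptotic to a nonzero constant times 1/n, so the series diverges by limit comparison with Σ 1/n.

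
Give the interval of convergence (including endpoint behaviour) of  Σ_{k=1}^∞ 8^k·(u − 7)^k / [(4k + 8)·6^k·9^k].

[1/4, 55/4)

By the ratio test, |a_{k+1}/a_k| = [(4k + 8)/(4(k+1) + 8)] · 8/(6·9) → 4/27.
Thus R = 1/(4/27) = 27/4.
Endpoint u = 55/4: the terms behave like c/k; limit comparison with the harmonic series gives divergence.
At u = 1/4: an alternating series whose terms decrease to 0 in absolute value, so it converges by the Leibniz criterion.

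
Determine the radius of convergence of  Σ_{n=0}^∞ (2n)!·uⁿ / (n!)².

Apply the ratio test: |a_{n+1}| / |a_n| = (2n+1)·(2n+2)/(n+1)², which tends to 4 as n → ∞.
Convergence for |u| · 4 < 1, i.e. |u| < 1/4. So R = 1/4.

R = 1/4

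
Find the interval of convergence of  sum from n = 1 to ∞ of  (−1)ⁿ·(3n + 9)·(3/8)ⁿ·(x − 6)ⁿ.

(10/3, 26/3)

The ratio of consecutive coefficients is [(3(n+1) + 9)/(3n + 9)] · 3/8 → 3/8.
Convergence for |x − 6| · 3/8 < 1, i.e. |x − 6| < 8/3. So R = 8/3.
Check x = 26/3: the n-th term does not approach 0; divergence by the term test.
At x = 10/3: the terms do not tend to 0, so the series diverges.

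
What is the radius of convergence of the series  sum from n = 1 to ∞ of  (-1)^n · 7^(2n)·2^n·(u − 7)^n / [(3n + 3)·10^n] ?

Apply the ratio test: |a_{n+1}| / |a_n| = [(3n + 3)/(3(n+1) + 3)] · 49·2/10, which tends to 49/5 as n → ∞.
Hence the series converges for |u − 7| < 1/(49/5) = 5/49, so the radius of convergence is 5/49.

R = 5/49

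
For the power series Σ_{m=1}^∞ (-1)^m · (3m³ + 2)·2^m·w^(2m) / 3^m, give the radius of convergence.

R = √6/2

Ratio test: |a_{m+1}/a_m| = [(3(m+1)³ + 2)/(3m³ + 2)] · 2/3 → 2/3 as m → ∞.
Writing y = w², the series in y has radius 3/2, so |w| < √(3/2) and R = √6/2.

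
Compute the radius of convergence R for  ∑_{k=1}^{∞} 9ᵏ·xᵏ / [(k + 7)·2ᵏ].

R = 2/9

By the ratio test, |a_{k+1}/a_k| = [(k + 7)/((k+1) + 7)] · 9/2 → 9/2.
The series converges when 9/2 · |x| < 1, giving R = 2/9.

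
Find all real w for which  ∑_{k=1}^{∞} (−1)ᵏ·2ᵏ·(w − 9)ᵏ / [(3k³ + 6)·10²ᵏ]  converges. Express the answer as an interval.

[-41, 59]

Ratio test: |a_{k+1}/a_k| = [(3k³ + 6)/(3(k+1)³ + 6)] · 2/100 → 1/50 as k → ∞.
Convergence for |w − 9| · 1/50 < 1, i.e. |w − 9| < 50. So R = 50.
Check w = 59: the series is dominated by a constant times Σ 1/k³, which converges (p = 3 > 1).
Check w = -41: the terms are on the order of 1/k³, so the series converges absolutely by comparison with the p-series (p = 3 > 1).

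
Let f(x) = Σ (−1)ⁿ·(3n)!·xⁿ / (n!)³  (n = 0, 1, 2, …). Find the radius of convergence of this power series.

R = 1/27

By the ratio test, |a_{n+1}/a_n| = (3n+1)·(3n+2)·(3n+3)/(n+1)³ → 27.
Hence the series converges for |x| < 1/(27) = 1/27, so the radius of convergence is 1/27.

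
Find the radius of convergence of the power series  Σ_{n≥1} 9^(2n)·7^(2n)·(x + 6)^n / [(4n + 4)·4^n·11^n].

R = 44/3969

Apply the ratio test: |a_{n+1}| / |a_n| = [(4n + 4)/(4(n+1) + 4)] · 81·49/(4·11), which tends to 3969/44 as n → ∞.
Hence the series converges for |x + 6| < 1/(3969/44) = 44/3969, so the radius of convergence is 44/3969.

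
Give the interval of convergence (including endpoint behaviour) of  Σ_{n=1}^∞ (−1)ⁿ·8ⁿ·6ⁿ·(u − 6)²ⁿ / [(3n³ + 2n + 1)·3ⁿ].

Apply the ratio test: |a_{n+1}| / |a_n| = [(3n³ + 2n + 1)/(3(n+1)³ + 2(n+1) + 1)] · 8·6/3, which tends to 16 as n → ∞.
Successive powers of (u − 6) differ by 2, so the series converges when |u − 6|² · 16 < 1, i.e. |u − 6| < √(1/16) = 1/4. So R = 1/4.
Endpoint u = 25/4: the terms are on the order of 1/n³, so the series converges absolutely by comparison with the p-series (p = 3 > 1).
Check u = 23/4: absolute convergence follows by limit comparison with Σ 1/n³.

[23/4, 25/4]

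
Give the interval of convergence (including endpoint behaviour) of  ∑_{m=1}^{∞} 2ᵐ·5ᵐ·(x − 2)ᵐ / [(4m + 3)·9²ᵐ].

By the ratio test, |a_{m+1}/a_m| = [(4m + 3)/(4(m+1) + 3)] · 2·5/81 → 10/81.
Thus R = 1/(10/81) = 81/10.
Endpoint x = 101/10: the terms are asymptotic to a nonzero constant times 1/m, so the series diverges by limit comparison with Σ 1/m.
Check x = -61/10: an alternating series whose terms decrease to 0 in absolute value, so it converges by the Leibniz criterion.

[-61/10, 101/10)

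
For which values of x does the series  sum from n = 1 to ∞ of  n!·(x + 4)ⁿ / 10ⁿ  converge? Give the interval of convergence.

By the ratio test, |a_{n+1}/a_n| = (n+1) · 1/10 → ∞.
The terms grow without bound for any (x + 4) ≠ 0, so R = 0 (convergence only at x = -4).

{-4}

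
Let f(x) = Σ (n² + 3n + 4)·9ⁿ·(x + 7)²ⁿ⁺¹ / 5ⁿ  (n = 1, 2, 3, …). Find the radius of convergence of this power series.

R = √5/3

By the ratio test, |a_{n+1}/a_n| = [((n+1)² + 3(n+1) + 4)/(n² + 3n + 4)] · 9/5 → 9/5.
Since the exponent of (x + 7) increases by 2 each term, convergence requires |x + 7|² < 5/9, hence R = √5/3.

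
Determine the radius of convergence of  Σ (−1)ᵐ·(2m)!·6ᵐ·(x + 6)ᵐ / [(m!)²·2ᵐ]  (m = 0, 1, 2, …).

By the ratio test, |a_{m+1}/a_m| = (2m+1)·(2m+2)/(m+1)² · 6/2 → 12.
The series converges when 12 · |x + 6| < 1, giving R = 1/12.

R = 1/12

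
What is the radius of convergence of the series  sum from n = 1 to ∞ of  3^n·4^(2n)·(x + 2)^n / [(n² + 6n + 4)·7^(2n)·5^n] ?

By the ratio test, |a_{n+1}/a_n| = [(n² + 6n + 4)/((n+1)² + 6(n+1) + 4)] · 3·16/(49·5) → 48/245.
The series converges when 48/245 · |x + 2| < 1, giving R = 245/48.

R = 245/48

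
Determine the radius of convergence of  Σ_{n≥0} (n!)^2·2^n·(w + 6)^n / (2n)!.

The ratio of consecutive coefficients is (n+1)²/[(2n+1)·(2n+2)] · 2 → 1/2.
Thus R = 1/(1/2) = 2.

R = 2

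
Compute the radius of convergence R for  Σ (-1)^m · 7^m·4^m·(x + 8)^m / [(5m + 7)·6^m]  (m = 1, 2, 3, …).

The ratio of consecutive coefficients is [(5m + 7)/(5(m+1) + 7)] · 7·4/6 → 14/3.
Hence the series converges for |x + 8| < 1/(14/3) = 3/14, so the radius of convergence is 3/14.

R = 3/14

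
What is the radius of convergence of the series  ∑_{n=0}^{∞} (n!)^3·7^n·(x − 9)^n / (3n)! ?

R = 27/7

By the ratio test, |a_{n+1}/a_n| = (n+1)³/[(3n+1)·(3n+2)·(3n+3)] · 7 → 7/27.
Thus R = 1/(7/27) = 27/7.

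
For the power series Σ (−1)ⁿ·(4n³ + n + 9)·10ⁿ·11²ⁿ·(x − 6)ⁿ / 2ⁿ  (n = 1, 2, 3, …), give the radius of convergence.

The ratio of consecutive coefficients is [(4(n+1)³ + (n+1) + 9)/(4n³ + n + 9)] · 10·121/2 → 605.
Thus R = 1/(605) = 1/605.

R = 1/605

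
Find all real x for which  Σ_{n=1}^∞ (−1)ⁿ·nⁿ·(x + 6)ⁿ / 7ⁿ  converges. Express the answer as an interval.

Root test: |a_n|^(1/n) = n/7 → ∞.
The root grows without bound, so R = 0 (convergence only at x = -6).

{-6}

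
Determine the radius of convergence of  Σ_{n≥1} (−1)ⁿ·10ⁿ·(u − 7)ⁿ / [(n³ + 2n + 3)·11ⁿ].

By the ratio test, |a_{n+1}/a_n| = [(n³ + 2n + 3)/((n+1)³ + 2(n+1) + 3)] · 10/11 → 10/11.
Hence the series converges for |u − 7| < 1/(10/11) = 11/10, so the radius of convergence is 11/10.

R = 11/10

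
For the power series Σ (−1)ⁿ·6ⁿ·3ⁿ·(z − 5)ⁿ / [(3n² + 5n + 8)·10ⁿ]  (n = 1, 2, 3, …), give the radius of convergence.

R = 5/9

Apply the ratio test: |a_{n+1}| / |a_n| = [(3n² + 5n + 8)/(3(n+1)² + 5(n+1) + 8)] · 6·3/10, which tends to 9/5 as n → ∞.
Thus R = 1/(9/5) = 5/9.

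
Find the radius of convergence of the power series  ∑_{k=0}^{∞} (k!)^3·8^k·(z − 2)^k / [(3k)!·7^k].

Apply the ratio test: |a_{k+1}| / |a_k| = (k+1)³/[(3k+1)·(3k+2)·(3k+3)] · 8/7, which tends to 8/189 as k → ∞.
Convergence for |z − 2| · 8/189 < 1, i.e. |z − 2| < 189/8. So R = 189/8.

R = 189/8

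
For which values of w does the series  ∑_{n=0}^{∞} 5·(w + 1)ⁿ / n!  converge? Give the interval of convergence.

By the ratio test, |a_{n+1}/a_n| = 5/5 · 1/(n+1) → 0.
The limit is 0, so the series converges for all w; R = ∞.

(−∞, ∞)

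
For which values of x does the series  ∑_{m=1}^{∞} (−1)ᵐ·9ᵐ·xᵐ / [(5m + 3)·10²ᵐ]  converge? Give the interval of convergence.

(-100/9, 100/9]

Apply the ratio test: |a_{m+1}| / |a_m| = [(5m + 3)/(5(m+1) + 3)] · 9/100, which tends to 9/100 as m → ∞.
The series converges when 9/100 · |x| < 1, giving R = 100/9.
Check x = 100/9: an alternating series whose terms decrease to 0 in absolute value, so it converges by the Leibniz criterion.
Endpoint x = -100/9: the terms are asymptotic to a nonzero constant times 1/m, so the series diverges by limit comparison with Σ 1/m.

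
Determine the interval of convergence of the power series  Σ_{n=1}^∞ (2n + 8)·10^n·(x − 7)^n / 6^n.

Apply the ratio test: |a_{n+1}| / |a_n| = [(2(n+1) + 8)/(2n + 8)] · 10/6, which tends to 5/3 as n → ∞.
Thus R = 1/(5/3) = 3/5.
At x = 38/5: the n-th term does not approach 0; divergence by the term test.
At x = 32/5: the terms have absolute value of order n, which does not tend to 0, so the series diverges by the divergence test.

(32/5, 38/5)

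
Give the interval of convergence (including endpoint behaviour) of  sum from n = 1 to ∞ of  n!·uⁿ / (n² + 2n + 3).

Ratio test: |a_{n+1}/a_n| = (n+1) · (n² + 2n + 3)/((n+1)² + 2(n+1) + 3) → ∞ as n → ∞.
The terms grow without bound for any u ≠ 0, so R = 0 (convergence only at u = 0).

{0}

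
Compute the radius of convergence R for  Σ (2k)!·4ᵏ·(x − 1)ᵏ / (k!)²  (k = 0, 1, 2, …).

Ratio test: |a_{k+1}/a_k| = (2k+1)·(2k+2)/(k+1)² · 4 → 16 as k → ∞.
Hence the series converges for |x − 1| < 1/(16) = 1/16, so the radius of convergence is 1/16.

R = 1/16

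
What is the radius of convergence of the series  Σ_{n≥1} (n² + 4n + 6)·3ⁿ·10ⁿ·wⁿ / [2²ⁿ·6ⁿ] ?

R = 4/5

Ratio test: |a_{n+1}/a_n| = [((n+1)² + 4(n+1) + 6)/(n² + 4n + 6)] · 3·10/(4·6) → 5/4 as n → ∞.
Hence the series converges for |w| < 1/(5/4) = 4/5, so the radius of convergence is 4/5.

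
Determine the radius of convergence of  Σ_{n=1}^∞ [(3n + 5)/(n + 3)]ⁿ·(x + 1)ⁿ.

Applying the root test, |a_n|^(1/n) = (3n + 5)/(n + 3) → 3.
Thus R = 1/(3) = 1/3.

R = 1/3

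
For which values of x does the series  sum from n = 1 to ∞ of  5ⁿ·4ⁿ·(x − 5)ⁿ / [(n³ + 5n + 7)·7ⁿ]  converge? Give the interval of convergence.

The ratio of consecutive coefficients is [(n³ + 5n + 7)/((n+1)³ + 5(n+1) + 7)] · 5·4/7 → 20/7.
The series converges when 20/7 · |x − 5| < 1, giving R = 7/20.
When x = 107/20, the series is dominated by a constant times Σ 1/n³, which converges (p = 3 > 1).
Endpoint x = 93/20: absolute convergence follows by limit comparison with Σ 1/n³.

[93/20, 107/20]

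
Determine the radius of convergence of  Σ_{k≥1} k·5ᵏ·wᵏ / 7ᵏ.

Ratio test: |a_{k+1}/a_k| = [(k+1)/k] · 5/7 → 5/7 as k → ∞.
Convergence for |w| · 5/7 < 1, i.e. |w| < 7/5. So R = 7/5.

R = 7/5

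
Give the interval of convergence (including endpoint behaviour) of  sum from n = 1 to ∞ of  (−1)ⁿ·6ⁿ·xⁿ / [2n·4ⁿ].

Ratio test: |a_{n+1}/a_n| = [2n/2(n+1)] · 6/4 → 3/2 as n → ∞.
The series converges when 3/2 · |x| < 1, giving R = 2/3.
Check x = 2/3: the terms alternate in sign and decrease monotonically to 0 in absolute value (size ~ c/n), so the alternating series test gives convergence.
At x = -2/3: the terms behave like c/n; limit comparison with the harmonic series gives divergence.

(-2/3, 2/3]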